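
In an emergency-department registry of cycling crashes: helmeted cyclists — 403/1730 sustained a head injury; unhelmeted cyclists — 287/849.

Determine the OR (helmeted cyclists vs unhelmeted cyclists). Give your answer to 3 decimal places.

OR = (403 × 562) / (1327 × 287) = 226486/380849 ≈ 0.595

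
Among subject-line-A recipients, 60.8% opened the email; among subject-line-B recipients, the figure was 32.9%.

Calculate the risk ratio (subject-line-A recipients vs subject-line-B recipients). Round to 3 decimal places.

RR = 0.6080 / 0.3290 = 1.848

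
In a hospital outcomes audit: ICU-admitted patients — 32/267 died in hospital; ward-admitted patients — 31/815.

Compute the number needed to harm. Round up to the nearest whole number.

risk, ICU-admitted patients = 32/267 = 0.119850
risk, ward-admitted patients = 31/815 = 0.038037
absolute risk difference = 0.081813
1 / 0.081813 = 12.223 → round up → 13

NNH ≈ 13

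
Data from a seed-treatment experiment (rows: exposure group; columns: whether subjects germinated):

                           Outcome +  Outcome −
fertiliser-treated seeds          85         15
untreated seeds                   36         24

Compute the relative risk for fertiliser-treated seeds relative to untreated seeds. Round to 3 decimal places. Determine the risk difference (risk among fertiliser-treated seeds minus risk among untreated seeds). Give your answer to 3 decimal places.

RR = 1.417; RD = 0.250

risk, fertiliser-treated seeds = 85/100 = 0.8500
risk, untreated seeds = 36/60 = 0.6000
RR = 0.8500 / 0.6000 = 1.417
risk difference = 0.8500 − 0.6000 = 0.250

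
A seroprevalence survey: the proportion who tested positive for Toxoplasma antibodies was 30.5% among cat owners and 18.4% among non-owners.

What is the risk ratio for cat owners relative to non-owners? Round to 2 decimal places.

RR = 0.3050 / 0.1840 = 1.66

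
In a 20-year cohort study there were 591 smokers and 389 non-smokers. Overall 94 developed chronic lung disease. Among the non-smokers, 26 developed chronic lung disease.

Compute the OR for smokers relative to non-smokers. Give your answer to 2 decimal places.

smokers with the outcome: 94 − 26 = 68
smokers without the outcome: 591 − 68 = 523
non-smokers without the outcome: 389 − 26 = 363
OR = (68 × 363) / (523 × 26) = 24684/13598 ≈ 1.82

1.82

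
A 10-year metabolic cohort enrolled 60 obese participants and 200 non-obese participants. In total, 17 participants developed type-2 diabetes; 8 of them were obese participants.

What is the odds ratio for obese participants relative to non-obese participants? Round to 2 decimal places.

OR = 3.26

obese participants without the outcome: 60 − 8 = 52
non-obese participants with the outcome: 17 − 8 = 9
non-obese participants without the outcome: 200 − 9 = 191
OR = (8 × 191) / (52 × 9) = 1528/468 ≈ 3.26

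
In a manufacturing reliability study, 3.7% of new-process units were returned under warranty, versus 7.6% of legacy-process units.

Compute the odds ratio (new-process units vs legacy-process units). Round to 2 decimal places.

OR ≈ 0.47

odds, new-process units = 0.03700/0.96300 = 0.03842
odds, legacy-process units = 0.07600/0.92400 = 0.08225
OR = 0.03842 / 0.08225 = 0.47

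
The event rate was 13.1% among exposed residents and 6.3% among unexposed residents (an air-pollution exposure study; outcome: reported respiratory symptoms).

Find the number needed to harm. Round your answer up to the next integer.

absolute risk difference = 0.068000
1 / 0.068000 = 14.706 → round up → 15

NNH: 15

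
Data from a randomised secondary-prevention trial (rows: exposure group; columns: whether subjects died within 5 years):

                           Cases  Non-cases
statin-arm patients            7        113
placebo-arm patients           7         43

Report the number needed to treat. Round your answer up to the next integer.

risk, statin-arm patients = 7/120 = 0.058333
risk, placebo-arm patients = 7/50 = 0.140000
absolute risk difference = 0.081667
1 / 0.081667 = 12.245 → round up → 13

NNT: 13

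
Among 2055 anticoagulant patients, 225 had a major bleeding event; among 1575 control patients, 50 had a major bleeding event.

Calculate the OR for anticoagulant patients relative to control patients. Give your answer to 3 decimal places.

odds, anticoagulant patients = 225/1830 = 0.12295
odds, control patients = 50/1525 = 0.03279
OR = 0.12295 / 0.03279 = 3.750

OR = 3.750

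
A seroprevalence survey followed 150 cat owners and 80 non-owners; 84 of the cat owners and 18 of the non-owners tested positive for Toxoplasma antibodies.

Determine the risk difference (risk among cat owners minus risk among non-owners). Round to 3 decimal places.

risk, cat owners = 84/150 = 0.5600
risk, non-owners = 18/80 = 0.2250
risk difference = 0.5600 − 0.2250 = 0.335

RD = 0.335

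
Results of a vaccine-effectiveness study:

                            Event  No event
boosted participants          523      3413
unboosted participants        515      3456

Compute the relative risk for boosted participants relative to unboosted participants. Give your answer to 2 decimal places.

risk, boosted participants = 523/3936 = 0.1329
risk, unboosted participants = 515/3971 = 0.1297
RR = 0.1329 / 0.1297 = 1.02

1.02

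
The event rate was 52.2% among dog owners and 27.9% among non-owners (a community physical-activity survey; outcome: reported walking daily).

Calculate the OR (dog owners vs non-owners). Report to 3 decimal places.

odds, dog owners = 0.5220/0.4780 = 1.0921
odds, non-owners = 0.2790/0.7210 = 0.3870
OR = 1.0921 / 0.3870 = 2.822

2.822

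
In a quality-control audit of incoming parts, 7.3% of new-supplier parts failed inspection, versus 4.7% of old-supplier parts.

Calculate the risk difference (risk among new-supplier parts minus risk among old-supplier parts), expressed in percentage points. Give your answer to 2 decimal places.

risk difference = 0.07300 − 0.04700 = 0.02600 → 2.60 percentage points

RD = 2.60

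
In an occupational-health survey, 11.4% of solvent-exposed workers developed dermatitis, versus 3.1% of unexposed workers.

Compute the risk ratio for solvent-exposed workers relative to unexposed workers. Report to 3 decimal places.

RR = 0.11400 / 0.03100 = 3.677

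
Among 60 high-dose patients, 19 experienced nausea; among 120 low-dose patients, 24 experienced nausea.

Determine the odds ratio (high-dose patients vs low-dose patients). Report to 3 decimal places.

OR = 1.854

odds, high-dose patients = 19/41 = 0.4634
odds, low-dose patients = 24/96 = 0.2500
OR = 0.4634 / 0.2500 = 1.854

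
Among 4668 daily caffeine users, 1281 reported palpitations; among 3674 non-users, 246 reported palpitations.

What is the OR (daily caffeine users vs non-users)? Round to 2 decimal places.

odds, daily caffeine users = 1281/3387 = 0.3782
odds, non-users = 246/3428 = 0.0718
OR = 0.3782 / 0.0718 = 5.27

5.27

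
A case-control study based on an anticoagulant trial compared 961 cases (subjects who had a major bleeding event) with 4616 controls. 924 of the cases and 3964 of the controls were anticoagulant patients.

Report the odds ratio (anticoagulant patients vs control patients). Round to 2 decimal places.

4.11

odds, anticoagulant patients = 924/3964 = 0.2331
odds, control patients = 37/652 = 0.0567
OR = 0.2331 / 0.0567 = 4.11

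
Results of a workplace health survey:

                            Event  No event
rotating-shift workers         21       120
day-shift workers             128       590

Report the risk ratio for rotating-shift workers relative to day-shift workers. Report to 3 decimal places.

RR: 0.835

risk, rotating-shift workers = 21/141 = 0.1489
risk, day-shift workers = 128/718 = 0.1783
RR = 0.1489 / 0.1783 = 0.835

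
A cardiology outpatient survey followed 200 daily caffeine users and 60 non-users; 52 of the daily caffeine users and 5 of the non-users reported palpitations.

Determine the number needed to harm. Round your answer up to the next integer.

risk, daily caffeine users = 52/200 = 0.260000
risk, non-users = 5/60 = 0.083333
absolute risk difference = 0.176667
1 / 0.176667 = 5.660 → round up → 6

6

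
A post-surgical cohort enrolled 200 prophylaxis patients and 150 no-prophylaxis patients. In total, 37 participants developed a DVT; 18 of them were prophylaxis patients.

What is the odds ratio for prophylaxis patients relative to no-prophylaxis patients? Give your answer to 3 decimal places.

OR = 0.682

prophylaxis patients without the outcome: 200 − 18 = 182
no-prophylaxis patients with the outcome: 37 − 18 = 19
no-prophylaxis patients without the outcome: 150 − 19 = 131
OR = (18 × 131) / (182 × 19) = 2358/3458 ≈ 0.682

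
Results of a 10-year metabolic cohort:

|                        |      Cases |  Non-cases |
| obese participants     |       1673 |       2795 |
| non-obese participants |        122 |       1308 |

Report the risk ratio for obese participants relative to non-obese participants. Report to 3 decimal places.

risk, obese participants = 1673/4468 = 0.3744
risk, non-obese participants = 122/1430 = 0.0853
RR = 0.3744 / 0.0853 = 4.389

4.389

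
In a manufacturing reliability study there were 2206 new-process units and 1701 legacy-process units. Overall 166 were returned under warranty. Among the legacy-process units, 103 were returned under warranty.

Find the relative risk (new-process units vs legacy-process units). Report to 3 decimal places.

new-process units with the outcome: 166 − 103 = 63
new-process units without the outcome: 2206 − 63 = 2143
legacy-process units without the outcome: 1701 − 103 = 1598
risk, new-process units = 63/2206 = 0.02856
risk, legacy-process units = 103/1701 = 0.06055
RR = 0.02856 / 0.06055 = 0.472

RR ≈ 0.472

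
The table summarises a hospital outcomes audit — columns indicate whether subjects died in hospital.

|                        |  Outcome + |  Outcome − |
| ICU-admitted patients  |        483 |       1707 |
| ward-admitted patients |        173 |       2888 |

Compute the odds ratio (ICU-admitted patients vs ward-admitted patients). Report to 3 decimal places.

OR = (483 × 2888) / (1707 × 173) = 1394904/295311 ≈ 4.724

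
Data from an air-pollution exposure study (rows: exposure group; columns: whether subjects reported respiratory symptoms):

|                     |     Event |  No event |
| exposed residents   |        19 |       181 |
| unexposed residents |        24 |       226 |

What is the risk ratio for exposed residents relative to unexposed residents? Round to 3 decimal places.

risk, exposed residents = 19/200 = 0.0950
risk, unexposed residents = 24/250 = 0.0960
RR = 0.0950 / 0.0960 = 0.990

RR ≈ 0.990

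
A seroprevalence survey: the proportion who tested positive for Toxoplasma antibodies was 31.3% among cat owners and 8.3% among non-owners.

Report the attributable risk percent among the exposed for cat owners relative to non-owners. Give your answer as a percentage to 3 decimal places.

AR% = (0.3130 − 0.0830) / 0.3130 = 0.7348 → 73.482%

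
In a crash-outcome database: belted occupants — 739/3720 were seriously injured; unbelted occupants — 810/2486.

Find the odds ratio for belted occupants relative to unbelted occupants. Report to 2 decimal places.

OR: 0.51

odds, belted occupants = 739/2981 = 0.2479
odds, unbelted occupants = 810/1676 = 0.4833
OR = 0.2479 / 0.4833 = 0.51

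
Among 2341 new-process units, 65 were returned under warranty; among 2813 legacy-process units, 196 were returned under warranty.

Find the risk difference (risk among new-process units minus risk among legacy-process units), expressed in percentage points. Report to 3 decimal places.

risk, new-process units = 65/2341 = 0.02777
risk, legacy-process units = 196/2813 = 0.06968
risk difference = 0.02777 − 0.06968 = -0.04191 → -4.191 percentage points

RD: -4.191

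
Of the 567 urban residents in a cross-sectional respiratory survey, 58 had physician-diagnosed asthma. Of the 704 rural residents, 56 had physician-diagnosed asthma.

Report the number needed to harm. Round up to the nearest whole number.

risk, urban residents = 58/567 = 0.102293
risk, rural residents = 56/704 = 0.079545
absolute risk difference = 0.022747
1 / 0.022747 = 43.962 → round up → 44

NNH: 44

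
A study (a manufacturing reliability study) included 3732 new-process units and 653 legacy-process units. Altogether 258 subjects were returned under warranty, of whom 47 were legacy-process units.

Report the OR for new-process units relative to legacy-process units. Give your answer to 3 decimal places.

OR = 0.773

new-process units with the outcome: 258 − 47 = 211
new-process units without the outcome: 3732 − 211 = 3521
legacy-process units without the outcome: 653 − 47 = 606
OR = (211 × 606) / (3521 × 47) = 127866/165487 ≈ 0.773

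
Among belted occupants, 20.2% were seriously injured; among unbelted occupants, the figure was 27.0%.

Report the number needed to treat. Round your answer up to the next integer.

NNT ≈ 15

absolute risk difference = 0.068000
1 / 0.068000 = 14.706 → round up → 15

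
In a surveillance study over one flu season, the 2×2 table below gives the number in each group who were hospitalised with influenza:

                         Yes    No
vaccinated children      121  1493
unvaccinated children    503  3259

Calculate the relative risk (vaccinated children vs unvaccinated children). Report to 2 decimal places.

RR = 0.56

risk, vaccinated children = 121/1614 = 0.0750
risk, unvaccinated children = 503/3762 = 0.1337
RR = 0.0750 / 0.1337 = 0.56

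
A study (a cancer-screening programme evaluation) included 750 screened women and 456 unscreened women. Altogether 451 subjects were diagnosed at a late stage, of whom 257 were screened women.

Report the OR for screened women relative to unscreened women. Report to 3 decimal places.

0.704

screened women without the outcome: 750 − 257 = 493
unscreened women with the outcome: 451 − 257 = 194
unscreened women without the outcome: 456 − 194 = 262
OR = (257 × 262) / (493 × 194) = 67334/95642 ≈ 0.704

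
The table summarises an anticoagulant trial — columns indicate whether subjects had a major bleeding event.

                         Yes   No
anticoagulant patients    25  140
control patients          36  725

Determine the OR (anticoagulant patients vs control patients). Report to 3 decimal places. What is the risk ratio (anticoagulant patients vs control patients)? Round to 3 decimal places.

odds, anticoagulant patients = 25/140 = 0.17857
odds, control patients = 36/725 = 0.04966
OR = 0.17857 / 0.04966 = 3.596
risk, anticoagulant patients = 25/165 = 0.15152
risk, control patients = 36/761 = 0.04731
RR = 0.15152 / 0.04731 = 3.203

OR = 3.596; RR = 3.203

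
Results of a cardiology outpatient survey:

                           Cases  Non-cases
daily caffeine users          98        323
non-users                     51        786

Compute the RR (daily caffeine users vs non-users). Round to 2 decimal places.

RR = 3.82

risk, daily caffeine users = 98/421 = 0.2328
risk, non-users = 51/837 = 0.0609
RR = 0.2328 / 0.0609 = 3.82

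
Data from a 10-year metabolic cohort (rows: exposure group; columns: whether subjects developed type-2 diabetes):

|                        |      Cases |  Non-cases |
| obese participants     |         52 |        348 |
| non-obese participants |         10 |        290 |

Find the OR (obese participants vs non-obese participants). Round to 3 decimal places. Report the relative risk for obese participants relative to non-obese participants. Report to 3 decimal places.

OR = (52 × 290) / (348 × 10) = 15080/3480 ≈ 4.333
risk, obese participants = 52/400 = 0.13000
risk, non-obese participants = 10/300 = 0.03333
RR = 0.13000 / 0.03333 = 3.900

OR = 4.333; RR = 3.900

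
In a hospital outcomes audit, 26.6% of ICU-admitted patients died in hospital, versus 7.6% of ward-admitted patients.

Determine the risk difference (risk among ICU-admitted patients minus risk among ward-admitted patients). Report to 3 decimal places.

risk difference = 0.2660 − 0.0760 = 0.190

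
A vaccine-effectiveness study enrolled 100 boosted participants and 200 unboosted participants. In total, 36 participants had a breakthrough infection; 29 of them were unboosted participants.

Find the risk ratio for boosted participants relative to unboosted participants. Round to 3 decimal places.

RR = 0.483

boosted participants with the outcome: 36 − 29 = 7
boosted participants without the outcome: 100 − 7 = 93
unboosted participants without the outcome: 200 − 29 = 171
risk, boosted participants = 7/100 = 0.0700
risk, unboosted participants = 29/200 = 0.1450
RR = 0.0700 / 0.1450 = 0.483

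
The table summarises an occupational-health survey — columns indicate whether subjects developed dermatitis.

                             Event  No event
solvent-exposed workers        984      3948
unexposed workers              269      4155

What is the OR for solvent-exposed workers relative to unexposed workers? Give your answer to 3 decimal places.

OR = (984 × 4155) / (3948 × 269) = 4088520/1062012 ≈ 3.850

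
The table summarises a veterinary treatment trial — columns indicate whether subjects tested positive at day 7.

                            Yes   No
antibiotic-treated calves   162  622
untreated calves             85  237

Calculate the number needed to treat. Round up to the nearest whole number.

risk, antibiotic-treated calves = 162/784 = 0.206633
risk, untreated calves = 85/322 = 0.263975
absolute risk difference = 0.057343
1 / 0.057343 = 17.439 → round up → 18

18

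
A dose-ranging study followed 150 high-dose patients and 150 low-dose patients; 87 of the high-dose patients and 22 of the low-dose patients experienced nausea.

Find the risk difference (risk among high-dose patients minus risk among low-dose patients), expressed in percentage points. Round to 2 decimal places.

risk, high-dose patients = 87/150 = 0.5800
risk, low-dose patients = 22/150 = 0.1467
risk difference = 0.5800 − 0.1467 = 0.4333 → 43.33 percentage points

43.33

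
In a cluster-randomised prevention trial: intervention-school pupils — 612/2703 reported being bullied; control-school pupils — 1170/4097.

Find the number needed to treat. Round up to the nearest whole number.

risk, intervention-school pupils = 612/2703 = 0.226415
risk, control-school pupils = 1170/4097 = 0.285575
absolute risk difference = 0.059160
1 / 0.059160 = 16.903 → round up → 17

NNT = 17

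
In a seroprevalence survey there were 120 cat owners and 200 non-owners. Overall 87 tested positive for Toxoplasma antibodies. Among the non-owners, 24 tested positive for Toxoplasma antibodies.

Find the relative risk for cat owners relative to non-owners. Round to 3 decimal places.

cat owners with the outcome: 87 − 24 = 63
cat owners without the outcome: 120 − 63 = 57
non-owners without the outcome: 200 − 24 = 176
risk, cat owners = 63/120 = 0.5250
risk, non-owners = 24/200 = 0.1200
RR = 0.5250 / 0.1200 = 4.375

RR = 4.375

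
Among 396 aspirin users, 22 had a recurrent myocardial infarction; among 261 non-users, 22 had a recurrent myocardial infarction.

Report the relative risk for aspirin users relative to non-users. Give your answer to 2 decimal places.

risk, aspirin users = 22/396 = 0.0556
risk, non-users = 22/261 = 0.0843
RR = 0.0556 / 0.0843 = 0.66

0.66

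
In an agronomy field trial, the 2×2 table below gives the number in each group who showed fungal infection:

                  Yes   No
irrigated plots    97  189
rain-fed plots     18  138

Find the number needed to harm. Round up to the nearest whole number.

NNH = 5

risk, irrigated plots = 97/286 = 0.339161
risk, rain-fed plots = 18/156 = 0.115385
absolute risk difference = 0.223776
1 / 0.223776 = 4.469 → round up → 5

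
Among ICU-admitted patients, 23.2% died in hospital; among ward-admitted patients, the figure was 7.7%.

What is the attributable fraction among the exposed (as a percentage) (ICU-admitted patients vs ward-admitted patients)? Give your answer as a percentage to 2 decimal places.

AR% = (0.2320 − 0.0770) / 0.2320 = 0.6681 → 66.81%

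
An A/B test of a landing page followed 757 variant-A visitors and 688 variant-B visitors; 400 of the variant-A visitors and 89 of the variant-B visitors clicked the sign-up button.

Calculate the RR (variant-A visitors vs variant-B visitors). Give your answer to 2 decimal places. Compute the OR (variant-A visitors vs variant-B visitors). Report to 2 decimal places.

risk, variant-A visitors = 400/757 = 0.5284
risk, variant-B visitors = 89/688 = 0.1294
RR = 0.5284 / 0.1294 = 4.08
OR = (400 × 599) / (357 × 89) = 239600/31773 ≈ 7.54

RR = 4.08; OR = 7.54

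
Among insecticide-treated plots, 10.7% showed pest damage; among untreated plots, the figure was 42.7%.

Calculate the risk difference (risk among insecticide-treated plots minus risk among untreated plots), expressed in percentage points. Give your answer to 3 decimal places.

risk difference = 0.1070 − 0.4270 = -0.3200 → -32.000 percentage points

RD = -32.000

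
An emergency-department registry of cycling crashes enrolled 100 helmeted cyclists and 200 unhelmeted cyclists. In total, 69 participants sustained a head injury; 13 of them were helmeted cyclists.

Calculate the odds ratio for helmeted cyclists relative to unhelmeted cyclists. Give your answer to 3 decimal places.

helmeted cyclists without the outcome: 100 − 13 = 87
unhelmeted cyclists with the outcome: 69 − 13 = 56
unhelmeted cyclists without the outcome: 200 − 56 = 144
odds, helmeted cyclists = 13/87 = 0.1494
odds, unhelmeted cyclists = 56/144 = 0.3889
OR = 0.1494 / 0.3889 = 0.384

OR: 0.384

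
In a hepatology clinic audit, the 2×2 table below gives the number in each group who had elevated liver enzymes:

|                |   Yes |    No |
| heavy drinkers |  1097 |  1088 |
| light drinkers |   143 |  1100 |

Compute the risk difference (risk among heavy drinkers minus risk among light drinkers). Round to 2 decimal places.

RD: 0.39

risk, heavy drinkers = 1097/2185 = 0.5021
risk, light drinkers = 143/1243 = 0.1150
risk difference = 0.5021 − 0.1150 = 0.39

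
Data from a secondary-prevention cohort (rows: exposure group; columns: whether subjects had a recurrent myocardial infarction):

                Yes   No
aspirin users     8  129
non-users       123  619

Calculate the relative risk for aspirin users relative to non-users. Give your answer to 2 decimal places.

risk, aspirin users = 8/137 = 0.0584
risk, non-users = 123/742 = 0.1658
RR = 0.0584 / 0.1658 = 0.35

RR ≈ 0.35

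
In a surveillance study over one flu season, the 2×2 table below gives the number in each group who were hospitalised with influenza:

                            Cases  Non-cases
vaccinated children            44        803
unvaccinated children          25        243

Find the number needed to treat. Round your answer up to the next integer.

risk, vaccinated children = 44/847 = 0.051948
risk, unvaccinated children = 25/268 = 0.093284
absolute risk difference = 0.041336
1 / 0.041336 = 24.192 → round up → 25

NNT ≈ 25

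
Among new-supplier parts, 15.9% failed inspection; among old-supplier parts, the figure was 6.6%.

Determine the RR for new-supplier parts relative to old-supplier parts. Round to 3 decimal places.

RR = 0.1590 / 0.0660 = 2.409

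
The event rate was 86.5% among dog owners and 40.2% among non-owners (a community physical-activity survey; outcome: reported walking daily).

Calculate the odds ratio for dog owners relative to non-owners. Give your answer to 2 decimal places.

OR: 9.53

odds, dog owners = 0.8650/0.1350 = 6.4074
odds, non-owners = 0.4020/0.5980 = 0.6722
OR = 6.4074 / 0.6722 = 9.53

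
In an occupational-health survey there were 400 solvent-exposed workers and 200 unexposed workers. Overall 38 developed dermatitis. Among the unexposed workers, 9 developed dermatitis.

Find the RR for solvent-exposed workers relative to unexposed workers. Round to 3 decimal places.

1.611

solvent-exposed workers with the outcome: 38 − 9 = 29
solvent-exposed workers without the outcome: 400 − 29 = 371
unexposed workers without the outcome: 200 − 9 = 191
risk, solvent-exposed workers = 29/400 = 0.07250
risk, unexposed workers = 9/200 = 0.04500
RR = 0.07250 / 0.04500 = 1.611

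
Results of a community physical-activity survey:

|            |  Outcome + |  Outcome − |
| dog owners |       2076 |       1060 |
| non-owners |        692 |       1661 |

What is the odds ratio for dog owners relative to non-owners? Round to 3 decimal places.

OR = (2076 × 1661) / (1060 × 692) = 3448236/733520 ≈ 4.701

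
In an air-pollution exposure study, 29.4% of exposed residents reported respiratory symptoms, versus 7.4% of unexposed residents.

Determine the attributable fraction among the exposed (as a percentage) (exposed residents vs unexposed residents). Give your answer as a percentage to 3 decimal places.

AR% = (0.2940 − 0.0740) / 0.2940 = 0.7483 → 74.830%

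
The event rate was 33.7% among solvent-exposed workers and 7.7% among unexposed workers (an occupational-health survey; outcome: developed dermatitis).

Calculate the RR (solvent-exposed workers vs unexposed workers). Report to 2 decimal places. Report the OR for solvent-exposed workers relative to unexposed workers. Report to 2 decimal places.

RR = 0.3370 / 0.0770 = 4.38
odds, solvent-exposed workers = 0.3370/0.6630 = 0.5083
odds, unexposed workers = 0.0770/0.9230 = 0.0834
OR = 0.5083 / 0.0834 = 6.09

RR = 4.38; OR = 6.09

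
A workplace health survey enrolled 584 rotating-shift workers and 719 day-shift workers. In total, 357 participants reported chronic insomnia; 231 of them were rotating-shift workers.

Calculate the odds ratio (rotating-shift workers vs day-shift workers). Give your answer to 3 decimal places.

OR: 3.080

rotating-shift workers without the outcome: 584 − 231 = 353
day-shift workers with the outcome: 357 − 231 = 126
day-shift workers without the outcome: 719 − 126 = 593
OR = (231 × 593) / (353 × 126) = 136983/44478 ≈ 3.080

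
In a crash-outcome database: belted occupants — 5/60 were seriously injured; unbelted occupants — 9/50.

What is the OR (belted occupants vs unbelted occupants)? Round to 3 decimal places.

OR = (5 × 41) / (55 × 9) = 205/495 ≈ 0.414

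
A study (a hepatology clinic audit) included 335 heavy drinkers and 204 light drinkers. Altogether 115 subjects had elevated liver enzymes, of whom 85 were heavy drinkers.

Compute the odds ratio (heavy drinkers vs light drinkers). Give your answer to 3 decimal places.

heavy drinkers without the outcome: 335 − 85 = 250
light drinkers with the outcome: 115 − 85 = 30
light drinkers without the outcome: 204 − 30 = 174
OR = (85 × 174) / (250 × 30) = 14790/7500 ≈ 1.972

OR = 1.972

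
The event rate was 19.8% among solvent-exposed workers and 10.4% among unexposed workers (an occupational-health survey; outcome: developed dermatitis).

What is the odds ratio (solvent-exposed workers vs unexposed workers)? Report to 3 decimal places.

2.127

odds, solvent-exposed workers = 0.1980/0.8020 = 0.2469
odds, unexposed workers = 0.1040/0.8960 = 0.1161
OR = 0.2469 / 0.1161 = 2.127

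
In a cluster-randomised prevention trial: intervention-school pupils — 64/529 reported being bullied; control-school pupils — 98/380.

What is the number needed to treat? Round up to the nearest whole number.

8

risk, intervention-school pupils = 64/529 = 0.120983
risk, control-school pupils = 98/380 = 0.257895
absolute risk difference = 0.136912
1 / 0.136912 = 7.304 → round up → 8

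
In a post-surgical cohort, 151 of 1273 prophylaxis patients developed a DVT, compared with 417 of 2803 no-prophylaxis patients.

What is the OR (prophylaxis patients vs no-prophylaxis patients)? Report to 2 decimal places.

odds, prophylaxis patients = 151/1122 = 0.1346
odds, no-prophylaxis patients = 417/2386 = 0.1748
OR = 0.1346 / 0.1748 = 0.77

0.77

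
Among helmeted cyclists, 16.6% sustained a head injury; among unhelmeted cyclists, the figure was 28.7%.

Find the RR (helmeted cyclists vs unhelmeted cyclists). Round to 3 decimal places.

RR = 0.1660 / 0.2870 = 0.578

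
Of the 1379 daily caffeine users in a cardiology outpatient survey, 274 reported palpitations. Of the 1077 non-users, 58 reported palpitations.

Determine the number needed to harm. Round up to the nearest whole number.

risk, daily caffeine users = 274/1379 = 0.198695
risk, non-users = 58/1077 = 0.053853
absolute risk difference = 0.144841
1 / 0.144841 = 6.904 → round up → 7

NNH = 7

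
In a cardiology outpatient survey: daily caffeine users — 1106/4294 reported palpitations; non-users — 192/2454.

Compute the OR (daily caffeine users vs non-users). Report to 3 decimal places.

OR = (1106 × 2262) / (3188 × 192) = 2501772/612096 ≈ 4.087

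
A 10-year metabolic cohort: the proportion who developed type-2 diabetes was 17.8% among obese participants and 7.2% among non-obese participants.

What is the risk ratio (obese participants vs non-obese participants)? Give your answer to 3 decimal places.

RR = 0.1780 / 0.0720 = 2.472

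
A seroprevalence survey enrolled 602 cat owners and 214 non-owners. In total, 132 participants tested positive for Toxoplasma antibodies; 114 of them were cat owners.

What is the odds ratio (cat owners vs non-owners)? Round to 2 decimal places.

cat owners without the outcome: 602 − 114 = 488
non-owners with the outcome: 132 − 114 = 18
non-owners without the outcome: 214 − 18 = 196
OR = (114 × 196) / (488 × 18) = 22344/8784 ≈ 2.54

2.54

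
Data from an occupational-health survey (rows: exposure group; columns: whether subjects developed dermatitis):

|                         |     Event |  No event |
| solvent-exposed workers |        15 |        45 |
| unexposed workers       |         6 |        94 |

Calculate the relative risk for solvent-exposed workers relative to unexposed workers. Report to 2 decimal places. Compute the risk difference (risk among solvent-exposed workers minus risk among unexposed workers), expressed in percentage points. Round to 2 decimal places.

risk, solvent-exposed workers = 15/60 = 0.2500
risk, unexposed workers = 6/100 = 0.0600
RR = 0.2500 / 0.0600 = 4.17
risk difference = 0.2500 − 0.0600 = 0.1900 → 19.00 percentage points

RR = 4.17; RD = 19.00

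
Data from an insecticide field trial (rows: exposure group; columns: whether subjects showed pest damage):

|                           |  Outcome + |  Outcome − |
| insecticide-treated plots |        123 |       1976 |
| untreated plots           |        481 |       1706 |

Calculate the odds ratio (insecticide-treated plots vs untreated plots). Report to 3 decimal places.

OR = (123 × 1706) / (1976 × 481) = 209838/950456 ≈ 0.221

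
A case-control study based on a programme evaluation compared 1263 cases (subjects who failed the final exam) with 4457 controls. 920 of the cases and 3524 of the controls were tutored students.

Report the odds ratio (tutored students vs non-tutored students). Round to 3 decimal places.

OR = 0.710

odds, tutored students = 920/3524 = 0.2611
odds, non-tutored students = 343/933 = 0.3676
OR = 0.2611 / 0.3676 = 0.710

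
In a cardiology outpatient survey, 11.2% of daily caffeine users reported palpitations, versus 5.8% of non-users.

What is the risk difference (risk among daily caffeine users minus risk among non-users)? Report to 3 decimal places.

risk difference = 0.1120 − 0.0580 = 0.054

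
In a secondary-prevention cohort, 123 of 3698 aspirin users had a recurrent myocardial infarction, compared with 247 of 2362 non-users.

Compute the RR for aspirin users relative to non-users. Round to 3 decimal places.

RR = 0.318

risk, aspirin users = 123/3698 = 0.03326
risk, non-users = 247/2362 = 0.10457
RR = 0.03326 / 0.10457 = 0.318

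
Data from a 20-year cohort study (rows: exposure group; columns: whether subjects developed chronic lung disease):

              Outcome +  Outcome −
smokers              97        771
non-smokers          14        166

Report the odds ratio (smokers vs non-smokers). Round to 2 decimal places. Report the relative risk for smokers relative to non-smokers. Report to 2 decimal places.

OR = 1.49; RR = 1.44

odds, smokers = 97/771 = 0.1258
odds, non-smokers = 14/166 = 0.0843
OR = 0.1258 / 0.0843 = 1.49
risk, smokers = 97/868 = 0.1118
risk, non-smokers = 14/180 = 0.0778
RR = 0.1118 / 0.0778 = 1.44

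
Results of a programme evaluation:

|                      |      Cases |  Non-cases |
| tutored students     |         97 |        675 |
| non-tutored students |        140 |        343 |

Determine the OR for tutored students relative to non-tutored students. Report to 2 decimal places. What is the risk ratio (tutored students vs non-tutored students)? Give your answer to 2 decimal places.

OR = 0.35; RR = 0.43

odds, tutored students = 97/675 = 0.1437
odds, non-tutored students = 140/343 = 0.4082
OR = 0.1437 / 0.4082 = 0.35
risk, tutored students = 97/772 = 0.1256
risk, non-tutored students = 140/483 = 0.2899
RR = 0.1256 / 0.2899 = 0.43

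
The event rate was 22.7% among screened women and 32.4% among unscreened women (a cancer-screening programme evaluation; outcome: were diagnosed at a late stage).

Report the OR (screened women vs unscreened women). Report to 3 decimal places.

odds, screened women = 0.2270/0.7730 = 0.2937
odds, unscreened women = 0.3240/0.6760 = 0.4793
OR = 0.2937 / 0.4793 = 0.613

OR ≈ 0.613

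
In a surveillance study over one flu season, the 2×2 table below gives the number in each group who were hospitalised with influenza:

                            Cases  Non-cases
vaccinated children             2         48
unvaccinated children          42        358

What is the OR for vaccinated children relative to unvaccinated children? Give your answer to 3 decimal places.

OR = (2 × 358) / (48 × 42) = 716/2016 ≈ 0.355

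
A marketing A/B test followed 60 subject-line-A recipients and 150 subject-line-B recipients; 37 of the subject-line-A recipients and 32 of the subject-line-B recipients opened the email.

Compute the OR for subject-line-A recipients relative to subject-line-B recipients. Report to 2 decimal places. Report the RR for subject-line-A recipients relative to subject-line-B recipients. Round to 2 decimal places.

OR = 5.93; RR = 2.89

OR = (37 × 118) / (23 × 32) = 4366/736 ≈ 5.93
risk, subject-line-A recipients = 37/60 = 0.6167
risk, subject-line-B recipients = 32/150 = 0.2133
RR = 0.6167 / 0.2133 = 2.89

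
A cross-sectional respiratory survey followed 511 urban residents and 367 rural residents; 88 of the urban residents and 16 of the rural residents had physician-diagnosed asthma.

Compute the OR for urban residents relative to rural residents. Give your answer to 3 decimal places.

odds, urban residents = 88/423 = 0.20804
odds, rural residents = 16/351 = 0.04558
OR = 0.20804 / 0.04558 = 4.564

OR: 4.564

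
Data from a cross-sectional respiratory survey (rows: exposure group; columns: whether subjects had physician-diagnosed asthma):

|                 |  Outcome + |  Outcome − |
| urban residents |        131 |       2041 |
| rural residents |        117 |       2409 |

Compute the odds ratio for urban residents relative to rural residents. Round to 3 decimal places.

OR = (131 × 2409) / (2041 × 117) = 315579/238797 ≈ 1.322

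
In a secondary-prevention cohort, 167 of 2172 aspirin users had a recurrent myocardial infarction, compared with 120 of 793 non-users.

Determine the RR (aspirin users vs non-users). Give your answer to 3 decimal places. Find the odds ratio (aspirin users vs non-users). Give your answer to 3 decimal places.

risk, aspirin users = 167/2172 = 0.0769
risk, non-users = 120/793 = 0.1513
RR = 0.0769 / 0.1513 = 0.508
odds, aspirin users = 167/2005 = 0.0833
odds, non-users = 120/673 = 0.1783
OR = 0.0833 / 0.1783 = 0.467

RR = 0.508; OR = 0.467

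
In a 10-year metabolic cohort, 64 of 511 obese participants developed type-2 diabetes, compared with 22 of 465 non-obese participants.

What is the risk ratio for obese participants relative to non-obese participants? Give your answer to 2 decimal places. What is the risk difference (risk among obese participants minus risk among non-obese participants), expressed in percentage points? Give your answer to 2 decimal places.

risk, obese participants = 64/511 = 0.12524
risk, non-obese participants = 22/465 = 0.04731
RR = 0.12524 / 0.04731 = 2.65
risk difference = 0.12524 − 0.04731 = 0.07793 → 7.79 percentage points

RR = 2.65; RD = 7.79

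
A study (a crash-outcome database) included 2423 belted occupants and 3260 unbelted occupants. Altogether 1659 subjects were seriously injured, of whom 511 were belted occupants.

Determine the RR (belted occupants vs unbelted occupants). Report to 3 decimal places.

0.599

belted occupants without the outcome: 2423 − 511 = 1912
unbelted occupants with the outcome: 1659 − 511 = 1148
unbelted occupants without the outcome: 3260 − 1148 = 2112
risk, belted occupants = 511/2423 = 0.2109
risk, unbelted occupants = 1148/3260 = 0.3521
RR = 0.2109 / 0.3521 = 0.599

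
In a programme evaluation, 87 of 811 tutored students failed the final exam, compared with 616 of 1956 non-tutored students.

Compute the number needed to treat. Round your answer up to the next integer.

risk, tutored students = 87/811 = 0.107275
risk, non-tutored students = 616/1956 = 0.314928
absolute risk difference = 0.207653
1 / 0.207653 = 4.816 → round up → 5

NNT ≈ 5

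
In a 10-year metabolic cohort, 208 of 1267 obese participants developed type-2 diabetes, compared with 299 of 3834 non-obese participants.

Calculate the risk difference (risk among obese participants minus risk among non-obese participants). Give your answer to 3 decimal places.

RD: 0.086

risk, obese participants = 208/1267 = 0.1642
risk, non-obese participants = 299/3834 = 0.0780
risk difference = 0.1642 − 0.0780 = 0.086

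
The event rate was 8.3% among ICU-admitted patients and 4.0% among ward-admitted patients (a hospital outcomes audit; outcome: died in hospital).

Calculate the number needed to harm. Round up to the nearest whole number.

absolute risk difference = 0.043000
1 / 0.043000 = 23.256 → round up → 24

NNH = 24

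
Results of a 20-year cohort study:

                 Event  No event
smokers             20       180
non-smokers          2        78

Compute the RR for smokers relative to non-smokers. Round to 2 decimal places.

RR = 4.00

risk, smokers = 20/200 = 0.10000
risk, non-smokers = 2/80 = 0.02500
RR = 0.10000 / 0.02500 = 4.00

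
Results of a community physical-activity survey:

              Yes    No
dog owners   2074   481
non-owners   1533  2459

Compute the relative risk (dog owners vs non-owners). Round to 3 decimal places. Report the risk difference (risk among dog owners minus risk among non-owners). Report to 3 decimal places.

RR = 2.114; RD = 0.428

risk, dog owners = 2074/2555 = 0.8117
risk, non-owners = 1533/3992 = 0.3840
RR = 0.8117 / 0.3840 = 2.114
risk difference = 0.8117 − 0.3840 = 0.428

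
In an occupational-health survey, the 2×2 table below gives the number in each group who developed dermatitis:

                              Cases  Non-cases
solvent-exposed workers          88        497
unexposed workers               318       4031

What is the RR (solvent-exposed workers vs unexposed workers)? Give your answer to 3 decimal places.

risk, solvent-exposed workers = 88/585 = 0.1504
risk, unexposed workers = 318/4349 = 0.0731
RR = 0.1504 / 0.0731 = 2.057

2.057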